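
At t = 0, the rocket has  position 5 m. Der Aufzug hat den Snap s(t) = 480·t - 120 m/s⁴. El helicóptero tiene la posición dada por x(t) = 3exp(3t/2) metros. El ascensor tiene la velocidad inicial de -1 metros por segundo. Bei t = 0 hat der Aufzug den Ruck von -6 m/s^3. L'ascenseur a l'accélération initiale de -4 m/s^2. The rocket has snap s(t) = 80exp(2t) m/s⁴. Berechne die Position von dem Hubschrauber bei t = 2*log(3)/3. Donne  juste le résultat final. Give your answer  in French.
La réponse est 9.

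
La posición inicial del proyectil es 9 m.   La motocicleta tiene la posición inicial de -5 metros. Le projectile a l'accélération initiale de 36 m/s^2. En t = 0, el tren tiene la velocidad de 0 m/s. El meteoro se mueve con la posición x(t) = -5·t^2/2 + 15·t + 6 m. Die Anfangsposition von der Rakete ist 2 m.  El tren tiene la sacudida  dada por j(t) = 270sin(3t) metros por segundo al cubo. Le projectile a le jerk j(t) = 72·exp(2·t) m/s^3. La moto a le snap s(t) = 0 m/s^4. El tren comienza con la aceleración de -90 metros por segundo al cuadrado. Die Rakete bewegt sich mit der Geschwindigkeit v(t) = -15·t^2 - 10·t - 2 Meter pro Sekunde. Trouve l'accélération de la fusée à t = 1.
Nous devons dériver notre équation de la vitesse v(t) = -15·t^2 - 10·t - 2 1 fois. En dérivant la vitesse, nous obtenons l'accélération: a(t) = -30·t - 10. En utilisant a(t) = -30·t - 10 et en substituant t = 1, nous trouvons a = -40.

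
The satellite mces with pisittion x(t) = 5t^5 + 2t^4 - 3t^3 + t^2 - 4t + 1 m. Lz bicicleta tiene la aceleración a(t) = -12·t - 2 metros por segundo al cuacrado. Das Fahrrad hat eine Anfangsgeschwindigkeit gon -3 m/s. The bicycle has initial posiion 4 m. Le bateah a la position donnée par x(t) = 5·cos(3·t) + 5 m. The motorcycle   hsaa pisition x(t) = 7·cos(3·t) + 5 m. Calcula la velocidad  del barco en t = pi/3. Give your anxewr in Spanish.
Partiendo de la posición x(t) = 5·cos(3·t) + 5, tomamos 1 derivada. Tomando d/dt de x(t), encontramos v(t) = -15·sin(3·t). Tenemos la velocidad v(t) = -15·sin(3·t). Sustituyendo t = pi/3: v(pi/3) = 0.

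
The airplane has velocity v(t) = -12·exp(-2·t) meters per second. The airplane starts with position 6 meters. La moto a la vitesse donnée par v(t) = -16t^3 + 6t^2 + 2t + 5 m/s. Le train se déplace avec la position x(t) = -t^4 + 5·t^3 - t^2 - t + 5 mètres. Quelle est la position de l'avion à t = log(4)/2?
En partant de la vitesse v(t) = -12·exp(-2·t), nous prenons 1 intégrale. En intégrant la vitesse et en utilisant la condition initiale x(0) = 6, nous obtenons x(t) = 6·exp(-2·t). Nous avons la position x(t) = 6·exp(-2·t). En substituant t = log(4)/2: x(log(4)/2) = 3/2.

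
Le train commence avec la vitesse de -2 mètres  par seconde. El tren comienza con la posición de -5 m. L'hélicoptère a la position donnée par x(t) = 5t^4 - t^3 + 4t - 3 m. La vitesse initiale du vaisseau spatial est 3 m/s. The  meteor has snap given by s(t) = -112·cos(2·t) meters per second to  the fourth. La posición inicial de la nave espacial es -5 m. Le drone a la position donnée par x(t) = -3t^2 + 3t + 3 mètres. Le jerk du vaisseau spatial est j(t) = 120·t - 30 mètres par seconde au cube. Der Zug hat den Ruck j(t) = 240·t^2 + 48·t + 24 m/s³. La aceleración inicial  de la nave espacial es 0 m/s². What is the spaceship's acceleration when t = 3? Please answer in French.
Nous devons trouver la primitive de notre équation du jerk j(t) = 120·t - 30 1 fois. En prenant ∫j(t)dt et en appliquant a(0) = 0, nous trouvons a(t) = 30·t·(2·t - 1). En utilisant a(t) = 30·t·(2·t - 1) et en substituant t = 3, nous trouvons a = 450.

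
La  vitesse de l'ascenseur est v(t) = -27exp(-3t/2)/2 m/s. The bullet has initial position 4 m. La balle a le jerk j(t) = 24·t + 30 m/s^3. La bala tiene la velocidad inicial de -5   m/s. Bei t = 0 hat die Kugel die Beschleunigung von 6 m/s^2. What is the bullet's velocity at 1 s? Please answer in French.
Nous devons trouver la primitive de notre équation du jerk j(t) = 24·t + 30 2 fois. En intégrant le jerk et en utilisant la condition initiale a(0) = 6, nous obtenons a(t) = 12·t^2 + 30·t + 6. En prenant ∫a(t)dt et en appliquant v(0) = -5, nous trouvons v(t) = 4·t^3 + 15·t^2 + 6·t - 5. En utilisant v(t) = 4·t^3 + 15·t^2 + 6·t - 5 et en substituant t = 1, nous trouvons v = 20.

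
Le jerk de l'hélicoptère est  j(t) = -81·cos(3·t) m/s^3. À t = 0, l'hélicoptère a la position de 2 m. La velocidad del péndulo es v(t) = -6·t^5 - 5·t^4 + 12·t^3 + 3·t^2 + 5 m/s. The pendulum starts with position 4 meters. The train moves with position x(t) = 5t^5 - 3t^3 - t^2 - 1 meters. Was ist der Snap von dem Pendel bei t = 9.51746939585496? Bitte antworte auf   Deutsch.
Um dies zu lösen, müssen wir 3 Ableitungen unserer Gleichung für die Geschwindigkeit v(t) = -6·t^5 - 5·t^4 + 12·t^3 + 3·t^2 + 5 nehmen. Durch Ableiten von der Geschwindigkeit erhalten wir die Beschleunigung: a(t) = -30·t^4 - 20·t^3 + 36·t^2 + 6·t. Durch Ableiten von der Beschleunigung erhalten wir den Ruck: j(t) = -120·t^3 - 60·t^2 + 72·t + 6. Durch Ableiten von dem Ruck erhalten wir den Snap: s(t) = -360·t^2 - 120·t + 72. Mit s(t) = -360·t^2 - 120·t + 72 und Einsetzen von t = 9.51746939585496, finden wir s = -33679.6968598755.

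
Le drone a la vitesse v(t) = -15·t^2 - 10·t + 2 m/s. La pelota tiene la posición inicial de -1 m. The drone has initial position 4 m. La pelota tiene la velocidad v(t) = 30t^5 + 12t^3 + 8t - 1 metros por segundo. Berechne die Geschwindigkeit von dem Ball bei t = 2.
Wir haben die Geschwindigkeit v(t) = 30·t^5 + 12·t^3 + 8·t - 1. Durch Einsetzen von t = 2: v(2) = 1071.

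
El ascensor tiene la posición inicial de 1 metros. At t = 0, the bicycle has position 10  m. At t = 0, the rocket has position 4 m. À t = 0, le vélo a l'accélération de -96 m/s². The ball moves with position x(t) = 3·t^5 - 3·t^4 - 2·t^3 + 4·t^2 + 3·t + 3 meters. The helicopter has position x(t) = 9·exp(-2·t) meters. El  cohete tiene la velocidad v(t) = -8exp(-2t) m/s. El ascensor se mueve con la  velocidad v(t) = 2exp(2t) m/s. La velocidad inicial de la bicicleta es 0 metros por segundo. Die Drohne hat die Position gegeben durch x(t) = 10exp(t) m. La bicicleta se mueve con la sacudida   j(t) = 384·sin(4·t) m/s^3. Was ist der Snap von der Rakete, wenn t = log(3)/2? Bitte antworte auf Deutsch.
Ausgehend von der Geschwindigkeit v(t) = -8·exp(-2·t), nehmen wir 3 Ableitungen. Mit d/dt von v(t) finden wir a(t) = 16·exp(-2·t). Mit d/dt von a(t) finden wir j(t) = -32·exp(-2·t). Durch Ableiten von dem Ruck erhalten wir den Snap: s(t) = 64·exp(-2·t). Aus der Gleichung für den Snap s(t) = 64·exp(-2·t), setzen wir t = log(3)/2 ein und erhalten s = 64/3.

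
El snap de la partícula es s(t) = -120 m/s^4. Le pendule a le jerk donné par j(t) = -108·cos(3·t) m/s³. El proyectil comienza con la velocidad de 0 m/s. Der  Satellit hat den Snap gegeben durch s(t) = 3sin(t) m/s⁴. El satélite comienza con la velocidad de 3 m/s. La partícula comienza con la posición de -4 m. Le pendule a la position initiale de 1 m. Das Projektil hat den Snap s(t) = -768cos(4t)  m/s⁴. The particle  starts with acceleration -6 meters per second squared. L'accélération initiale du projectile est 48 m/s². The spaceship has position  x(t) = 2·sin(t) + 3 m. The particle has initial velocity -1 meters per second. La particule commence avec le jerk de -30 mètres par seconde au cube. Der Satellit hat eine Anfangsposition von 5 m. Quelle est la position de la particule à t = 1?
Nous devons intégrer notre équation du snap s(t) = -120 4 fois. La primitive du snap, avec j(0) = -30, donne le jerk: j(t) = -120·t - 30. La primitive du jerk, avec a(0) = -6, donne l'accélération: a(t) = -60·t^2 - 30·t - 6. La primitive de l'accélération est la vitesse. En utilisant v(0) = -1, nous obtenons v(t) = -20·t^3 - 15·t^2 - 6·t - 1. En intégrant la vitesse et en utilisant la condition initiale x(0) = -4, nous obtenons x(t) = -5·t^4 - 5·t^3 - 3·t^2 - t - 4. En utilisant x(t) = -5·t^4 - 5·t^3 - 3·t^2 - t - 4 et en substituant t = 1, nous trouvons x = -18.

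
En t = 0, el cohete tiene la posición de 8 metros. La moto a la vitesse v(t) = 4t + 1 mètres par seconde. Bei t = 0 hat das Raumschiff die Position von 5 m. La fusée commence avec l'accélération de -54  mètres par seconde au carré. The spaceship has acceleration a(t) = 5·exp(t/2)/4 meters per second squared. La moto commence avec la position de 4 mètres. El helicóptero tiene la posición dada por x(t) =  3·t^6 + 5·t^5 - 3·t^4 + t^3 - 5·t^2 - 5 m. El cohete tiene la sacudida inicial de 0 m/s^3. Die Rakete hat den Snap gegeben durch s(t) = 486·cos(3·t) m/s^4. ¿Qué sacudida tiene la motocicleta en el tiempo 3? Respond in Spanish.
Para resolver esto, necesitamos tomar 2 derivadas de nuestra ecuación de la velocidad v(t) = 4·t + 1. Derivando la velocidad, obtenemos la aceleración: a(t) = 4. Derivando la aceleración, obtenemos la sacudida: j(t) = 0. De la ecuación de la sacudida j(t) = 0, sustituimos t = 3 para obtener j = 0.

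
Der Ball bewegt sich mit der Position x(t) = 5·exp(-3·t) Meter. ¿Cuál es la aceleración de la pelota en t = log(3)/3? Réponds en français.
Pour résoudre ceci, nous devons prendre 2 dérivées de notre équation de la position x(t) = 5·exp(-3·t). En dérivant la position, nous obtenons la vitesse: v(t) = -15·exp(-3·t). En dérivant la vitesse, nous obtenons l'accélération: a(t) = 45·exp(-3·t). De l'équation de l'accélération a(t) = 45·exp(-3·t), nous substituons t = log(3)/3 pour obtenir a = 15.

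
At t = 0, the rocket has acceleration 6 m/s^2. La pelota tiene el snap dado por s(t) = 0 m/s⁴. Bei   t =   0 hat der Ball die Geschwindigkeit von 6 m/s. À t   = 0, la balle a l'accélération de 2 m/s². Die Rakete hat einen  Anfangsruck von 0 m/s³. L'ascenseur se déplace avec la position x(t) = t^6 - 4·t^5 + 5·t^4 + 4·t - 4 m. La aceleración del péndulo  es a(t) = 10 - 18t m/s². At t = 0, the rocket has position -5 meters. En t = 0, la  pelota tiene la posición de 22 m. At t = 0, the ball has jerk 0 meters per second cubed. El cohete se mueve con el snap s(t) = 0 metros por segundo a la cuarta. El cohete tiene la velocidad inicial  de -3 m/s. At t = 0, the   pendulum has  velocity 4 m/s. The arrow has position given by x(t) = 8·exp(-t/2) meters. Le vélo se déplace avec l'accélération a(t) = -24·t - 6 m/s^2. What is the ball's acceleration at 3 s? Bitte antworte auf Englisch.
We need to integrate our snap equation s(t) = 0 2 times. The integral of snap is jerk. Using j(0) = 0, we get j(t) = 0. Integrating jerk and using the initial condition a(0) = 2, we get a(t) = 2. We have acceleration a(t) = 2. Substituting t = 3: a(3) = 2.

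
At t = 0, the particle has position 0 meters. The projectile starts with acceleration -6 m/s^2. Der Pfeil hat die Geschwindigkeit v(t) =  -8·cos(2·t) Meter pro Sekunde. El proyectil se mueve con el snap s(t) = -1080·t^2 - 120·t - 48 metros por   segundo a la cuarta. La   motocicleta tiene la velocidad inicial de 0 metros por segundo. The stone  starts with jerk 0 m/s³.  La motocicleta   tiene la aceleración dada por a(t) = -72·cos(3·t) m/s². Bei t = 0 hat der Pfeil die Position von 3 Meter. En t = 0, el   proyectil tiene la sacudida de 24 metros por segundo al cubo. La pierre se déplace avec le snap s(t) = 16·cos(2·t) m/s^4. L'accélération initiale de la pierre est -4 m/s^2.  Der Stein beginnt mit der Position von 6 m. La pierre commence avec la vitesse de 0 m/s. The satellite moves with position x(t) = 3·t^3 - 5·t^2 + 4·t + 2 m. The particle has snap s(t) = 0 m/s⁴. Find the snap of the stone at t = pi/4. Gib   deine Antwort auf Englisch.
We have snap s(t) = 16·cos(2·t). Substituting t = pi/4: s(pi/4) = 0.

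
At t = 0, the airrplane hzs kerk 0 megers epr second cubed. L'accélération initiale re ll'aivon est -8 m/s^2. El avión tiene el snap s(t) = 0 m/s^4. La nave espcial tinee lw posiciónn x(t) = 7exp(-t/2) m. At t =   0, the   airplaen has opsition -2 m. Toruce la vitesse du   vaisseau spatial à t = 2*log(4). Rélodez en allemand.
Um dies zu lösen, müssen wir 1 Ableitung unserer Gleichung für die Position x(t) = 7·exp(-t/2) nehmen. Die Ableitung von der Position ergibt die Geschwindigkeit: v(t) = -7·exp(-t/2)/2. Mit v(t) = -7·exp(-t/2)/2 und Einsetzen von t = 2*log(4), finden wir v = -7/8.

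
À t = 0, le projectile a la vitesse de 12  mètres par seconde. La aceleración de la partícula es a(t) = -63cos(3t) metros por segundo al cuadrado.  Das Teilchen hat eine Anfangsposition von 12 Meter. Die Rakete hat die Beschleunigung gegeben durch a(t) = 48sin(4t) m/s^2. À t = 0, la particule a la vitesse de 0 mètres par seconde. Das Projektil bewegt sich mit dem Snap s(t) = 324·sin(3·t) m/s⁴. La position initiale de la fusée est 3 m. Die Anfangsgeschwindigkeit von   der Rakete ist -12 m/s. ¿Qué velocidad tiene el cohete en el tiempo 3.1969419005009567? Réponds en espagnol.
Debemos encontrar la integral de nuestra ecuación de la aceleración a(t) = 48·sin(4·t) 1 vez. Tomando ∫a(t)dt y aplicando v(0) = -12, encontramos v(t) = -12·cos(4·t). Tenemos la velocidad v(t) = -12·cos(4·t). Sustituyendo t = 3.1969419005009567: v(3.1969419005009567) = -11.7070995968940.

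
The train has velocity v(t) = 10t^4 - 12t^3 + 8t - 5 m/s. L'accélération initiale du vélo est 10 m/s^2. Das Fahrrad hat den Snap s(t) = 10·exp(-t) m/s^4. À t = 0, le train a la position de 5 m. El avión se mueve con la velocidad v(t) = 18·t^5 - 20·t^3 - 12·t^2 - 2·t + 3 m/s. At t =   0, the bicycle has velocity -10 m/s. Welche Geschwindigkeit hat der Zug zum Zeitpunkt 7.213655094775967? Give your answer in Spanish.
De la ecuación de la velocidad v(t) = 10·t^4 - 12·t^3 + 8·t - 5, sustituimos t = 7.213655094775967 para obtener v = 22626.5073717184.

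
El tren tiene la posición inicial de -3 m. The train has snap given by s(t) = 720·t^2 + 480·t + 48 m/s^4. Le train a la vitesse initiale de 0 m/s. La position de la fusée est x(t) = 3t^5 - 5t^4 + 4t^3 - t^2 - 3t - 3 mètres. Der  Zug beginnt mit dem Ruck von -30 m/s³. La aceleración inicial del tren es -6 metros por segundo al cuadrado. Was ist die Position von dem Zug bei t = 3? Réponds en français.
Pour résoudre ceci, nous devons prendre 4 intégrales de notre équation du snap s(t) = 720·t^2 + 480·t + 48. En prenant ∫s(t)dt et en appliquant j(0) = -30, nous trouvons j(t) = 240·t^3 + 240·t^2 + 48·t - 30. L'intégrale du jerk, avec a(0) = -6, donne l'accélération: a(t) = 60·t^4 + 80·t^3 + 24·t^2 - 30·t - 6. L'intégrale de l'accélération, avec v(0) = 0, donne la vitesse: v(t) = t·(12·t^4 + 20·t^3 + 8·t^2 - 15·t - 6). En intégrant la vitesse et en utilisant la condition initiale x(0) = -3, nous obtenons x(t) = 2·t^6 + 4·t^5 + 2·t^4 - 5·t^3 - 3·t^2 - 3. Nous avons la position x(t) = 2·t^6 + 4·t^5 + 2·t^4 - 5·t^3 - 3·t^2 - 3. En substituant t = 3: x(3) = 2427.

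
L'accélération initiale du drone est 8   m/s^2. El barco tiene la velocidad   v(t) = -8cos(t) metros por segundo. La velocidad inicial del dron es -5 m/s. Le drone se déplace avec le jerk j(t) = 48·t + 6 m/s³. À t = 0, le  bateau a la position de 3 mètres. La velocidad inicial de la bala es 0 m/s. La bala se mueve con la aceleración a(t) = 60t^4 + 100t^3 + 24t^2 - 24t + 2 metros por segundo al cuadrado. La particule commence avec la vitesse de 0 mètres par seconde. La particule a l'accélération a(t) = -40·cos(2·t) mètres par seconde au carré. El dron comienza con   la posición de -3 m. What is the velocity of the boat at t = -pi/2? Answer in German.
Aus der Gleichung für die Geschwindigkeit v(t) = -8·cos(t), setzen wir t = -pi/2 ein und erhalten v = 0.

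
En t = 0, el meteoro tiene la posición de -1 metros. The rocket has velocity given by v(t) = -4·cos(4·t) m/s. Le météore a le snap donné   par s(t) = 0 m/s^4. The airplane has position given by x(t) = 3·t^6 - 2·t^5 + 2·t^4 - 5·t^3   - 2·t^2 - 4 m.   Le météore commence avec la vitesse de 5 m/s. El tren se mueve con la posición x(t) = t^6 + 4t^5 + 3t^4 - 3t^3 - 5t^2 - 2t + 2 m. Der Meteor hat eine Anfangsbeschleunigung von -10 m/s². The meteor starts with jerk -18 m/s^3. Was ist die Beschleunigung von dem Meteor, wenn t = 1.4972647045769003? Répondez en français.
Pour résoudre ceci, nous devons prendre 2 primitives de notre équation du snap s(t) = 0. En intégrant le snap et en utilisant la condition initiale j(0) = -18, nous obtenons j(t) = -18. La primitive du jerk, avec a(0) = -10, donne l'accélération: a(t) = -18·t - 10. De l'équation de l'accélération a(t) = -18·t - 10, nous substituons t = 1.4972647045769003 pour obtenir a = -36.9507646823842.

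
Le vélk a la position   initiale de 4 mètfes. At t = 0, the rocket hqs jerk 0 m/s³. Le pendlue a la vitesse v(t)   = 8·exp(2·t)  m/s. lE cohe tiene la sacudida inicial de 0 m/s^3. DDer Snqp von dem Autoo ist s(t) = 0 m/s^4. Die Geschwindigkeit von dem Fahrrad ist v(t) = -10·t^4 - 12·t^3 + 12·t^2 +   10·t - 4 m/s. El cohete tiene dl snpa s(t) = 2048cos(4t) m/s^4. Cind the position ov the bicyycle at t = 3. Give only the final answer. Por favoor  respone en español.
x(3) = -584.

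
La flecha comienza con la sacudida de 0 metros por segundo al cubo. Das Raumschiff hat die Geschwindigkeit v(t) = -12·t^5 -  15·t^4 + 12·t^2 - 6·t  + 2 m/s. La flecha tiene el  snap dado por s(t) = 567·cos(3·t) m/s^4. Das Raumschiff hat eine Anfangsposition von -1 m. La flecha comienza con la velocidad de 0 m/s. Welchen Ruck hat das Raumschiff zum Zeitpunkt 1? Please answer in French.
Nous devons dériver notre équation de la vitesse v(t) = -12·t^5 - 15·t^4 + 12·t^2 - 6·t + 2 2 fois. En prenant d/dt de v(t), nous trouvons a(t) = -60·t^4 - 60·t^3 + 24·t - 6. En prenant d/dt de a(t), nous trouvons j(t) = -240·t^3 - 180·t^2 + 24. De l'équation du jerk j(t) = -240·t^3 - 180·t^2 + 24, nous substituons t = 1 pour obtenir j = -396.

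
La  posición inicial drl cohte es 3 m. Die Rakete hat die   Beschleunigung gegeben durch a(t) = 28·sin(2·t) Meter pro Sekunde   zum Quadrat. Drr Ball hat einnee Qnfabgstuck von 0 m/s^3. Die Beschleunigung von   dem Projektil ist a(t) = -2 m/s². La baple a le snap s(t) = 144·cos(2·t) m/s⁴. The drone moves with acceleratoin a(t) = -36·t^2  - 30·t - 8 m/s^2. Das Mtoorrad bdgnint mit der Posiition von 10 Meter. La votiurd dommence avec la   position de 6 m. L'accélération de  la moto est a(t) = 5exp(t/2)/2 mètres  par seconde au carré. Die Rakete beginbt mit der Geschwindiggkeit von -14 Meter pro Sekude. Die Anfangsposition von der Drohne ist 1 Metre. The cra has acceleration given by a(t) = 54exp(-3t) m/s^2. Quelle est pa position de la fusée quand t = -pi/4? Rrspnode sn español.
Debemos encontrar la integral de nuestra ecuación de la aceleración a(t) = 28·sin(2·t) 2 veces. Integrando la aceleración y usando la condición inicial v(0) = -14, obtenemos v(t) = -14·cos(2·t). La antiderivada de la velocidad es la posición. Usando x(0) = 3, obtenemos x(t) = 3 - 7·sin(2·t). Usando x(t) = 3 - 7·sin(2·t) y sustituyendo t = -pi/4, encontramos x = 10.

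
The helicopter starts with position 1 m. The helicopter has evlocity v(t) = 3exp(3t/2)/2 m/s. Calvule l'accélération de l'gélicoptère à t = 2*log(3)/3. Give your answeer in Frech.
Nous devons dériver notre équation de la vitesse v(t) = 3·exp(3·t/2)/2 1 fois. En dérivant la vitesse, nous obtenons l'accélération: a(t) = 9·exp(3·t/2)/4. Nous avons l'accélération a(t) = 9·exp(3·t/2)/4. En substituant t = 2*log(3)/3: a(2*log(3)/3) = 27/4.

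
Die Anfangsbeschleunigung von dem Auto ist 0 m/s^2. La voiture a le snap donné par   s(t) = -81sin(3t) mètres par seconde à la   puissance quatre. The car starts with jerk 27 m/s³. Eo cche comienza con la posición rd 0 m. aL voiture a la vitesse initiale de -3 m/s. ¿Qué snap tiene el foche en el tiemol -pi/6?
De la ecuación del snap s(t) = -81·sin(3·t), sustituimos t = -pi/6 para obtener s = 81.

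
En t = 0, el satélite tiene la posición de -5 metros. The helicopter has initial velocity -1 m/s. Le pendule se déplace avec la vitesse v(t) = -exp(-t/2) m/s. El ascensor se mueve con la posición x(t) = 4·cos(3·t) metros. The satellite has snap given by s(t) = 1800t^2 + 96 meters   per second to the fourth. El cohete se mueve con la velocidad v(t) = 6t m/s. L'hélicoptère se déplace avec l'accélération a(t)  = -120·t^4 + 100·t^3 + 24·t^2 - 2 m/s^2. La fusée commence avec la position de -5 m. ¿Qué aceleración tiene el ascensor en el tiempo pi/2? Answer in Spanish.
Debemos derivar nuestra ecuación de la posición x(t) = 4·cos(3·t) 2 veces. Derivando la posición, obtenemos la velocidad: v(t) = -12·sin(3·t). Derivando la velocidad, obtenemos la aceleración: a(t) = -36·cos(3·t). Tenemos la aceleración a(t) = -36·cos(3·t). Sustituyendo t = pi/2: a(pi/2) = 0.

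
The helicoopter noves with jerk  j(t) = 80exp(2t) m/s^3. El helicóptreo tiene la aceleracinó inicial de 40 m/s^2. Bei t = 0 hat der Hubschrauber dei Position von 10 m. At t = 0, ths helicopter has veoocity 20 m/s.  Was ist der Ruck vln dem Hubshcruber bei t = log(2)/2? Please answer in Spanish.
Tenemos la sacudida j(t) = 80·exp(2·t). Sustituyendo t = log(2)/2: j(log(2)/2) = 160.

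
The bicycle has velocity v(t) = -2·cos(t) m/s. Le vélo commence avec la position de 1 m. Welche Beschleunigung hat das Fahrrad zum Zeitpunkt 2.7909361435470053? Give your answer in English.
We must differentiate our velocity equation v(t) = -2·cos(t) 1 time. Differentiating velocity, we get acceleration: a(t) = 2·sin(t). From the given acceleration equation a(t) = 2·sin(t), we substitute t = 2.7909361435470053 to get a = 0.687028882271298.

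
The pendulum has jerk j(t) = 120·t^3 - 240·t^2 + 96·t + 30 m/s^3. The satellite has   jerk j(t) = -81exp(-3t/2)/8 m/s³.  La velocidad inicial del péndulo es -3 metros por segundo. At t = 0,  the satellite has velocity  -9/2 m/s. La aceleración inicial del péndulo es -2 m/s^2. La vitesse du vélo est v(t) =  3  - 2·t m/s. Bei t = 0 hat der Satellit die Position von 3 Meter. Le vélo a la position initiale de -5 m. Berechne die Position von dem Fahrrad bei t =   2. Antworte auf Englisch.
We must find the antiderivative of our velocity equation v(t) = 3 - 2·t 1 time. The antiderivative of velocity is position. Using x(0) = -5, we get x(t) = -t^2 + 3·t - 5. Using x(t) = -t^2 + 3·t - 5 and substituting t = 2, we find x = -3.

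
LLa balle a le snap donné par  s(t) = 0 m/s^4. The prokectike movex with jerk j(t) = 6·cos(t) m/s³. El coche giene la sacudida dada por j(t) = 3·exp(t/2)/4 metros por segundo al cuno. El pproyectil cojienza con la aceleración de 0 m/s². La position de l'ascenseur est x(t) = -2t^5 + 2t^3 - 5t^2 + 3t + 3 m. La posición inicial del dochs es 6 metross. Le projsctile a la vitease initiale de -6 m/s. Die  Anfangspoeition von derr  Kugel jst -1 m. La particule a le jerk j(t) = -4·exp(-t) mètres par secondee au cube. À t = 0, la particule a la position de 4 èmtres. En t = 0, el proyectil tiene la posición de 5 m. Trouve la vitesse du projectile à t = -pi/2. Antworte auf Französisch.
Nous devons intégrer notre équation du jerk j(t) = 6·cos(t) 2 fois. En intégrant le jerk et en utilisant la condition initiale a(0) = 0, nous obtenons a(t) = 6·sin(t). L'intégrale de l'accélération, avec v(0) = -6, donne la vitesse: v(t) = -6·cos(t). De l'équation de la vitesse v(t) = -6·cos(t), nous substituons t = -pi/2 pour obtenir v = 0.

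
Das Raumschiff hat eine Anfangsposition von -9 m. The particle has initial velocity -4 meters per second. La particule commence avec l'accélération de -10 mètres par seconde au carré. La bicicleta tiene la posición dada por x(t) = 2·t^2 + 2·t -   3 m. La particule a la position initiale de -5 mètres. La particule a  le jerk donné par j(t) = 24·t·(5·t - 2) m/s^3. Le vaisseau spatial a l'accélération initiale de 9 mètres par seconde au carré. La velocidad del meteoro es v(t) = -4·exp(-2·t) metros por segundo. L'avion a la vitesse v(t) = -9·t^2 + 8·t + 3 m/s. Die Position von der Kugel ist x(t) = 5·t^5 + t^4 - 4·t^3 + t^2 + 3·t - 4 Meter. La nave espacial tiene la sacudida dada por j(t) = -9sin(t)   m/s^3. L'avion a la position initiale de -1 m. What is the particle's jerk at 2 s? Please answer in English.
From the given jerk equation j(t) = 24·t·(5·t - 2), we substitute t = 2 to get j = 384.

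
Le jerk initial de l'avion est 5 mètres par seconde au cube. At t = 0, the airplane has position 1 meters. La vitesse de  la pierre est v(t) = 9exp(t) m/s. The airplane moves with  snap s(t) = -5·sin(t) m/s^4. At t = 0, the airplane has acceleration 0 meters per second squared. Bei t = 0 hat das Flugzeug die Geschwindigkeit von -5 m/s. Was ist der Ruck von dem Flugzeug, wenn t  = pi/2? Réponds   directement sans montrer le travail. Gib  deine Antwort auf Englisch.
The answer is 0.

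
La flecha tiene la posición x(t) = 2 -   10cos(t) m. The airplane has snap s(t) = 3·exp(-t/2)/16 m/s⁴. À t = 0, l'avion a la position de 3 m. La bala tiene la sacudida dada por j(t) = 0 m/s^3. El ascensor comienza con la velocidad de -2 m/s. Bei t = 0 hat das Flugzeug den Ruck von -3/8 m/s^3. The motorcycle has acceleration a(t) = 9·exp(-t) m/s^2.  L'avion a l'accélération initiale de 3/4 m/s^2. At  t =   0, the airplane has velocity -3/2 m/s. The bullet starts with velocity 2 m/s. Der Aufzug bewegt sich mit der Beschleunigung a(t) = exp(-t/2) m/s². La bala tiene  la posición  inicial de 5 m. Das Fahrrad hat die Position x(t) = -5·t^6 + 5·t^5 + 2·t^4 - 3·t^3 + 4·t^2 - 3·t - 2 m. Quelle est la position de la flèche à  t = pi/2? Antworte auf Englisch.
From the given position equation x(t) = 2 - 10·cos(t), we substitute t = pi/2 to get x = 2.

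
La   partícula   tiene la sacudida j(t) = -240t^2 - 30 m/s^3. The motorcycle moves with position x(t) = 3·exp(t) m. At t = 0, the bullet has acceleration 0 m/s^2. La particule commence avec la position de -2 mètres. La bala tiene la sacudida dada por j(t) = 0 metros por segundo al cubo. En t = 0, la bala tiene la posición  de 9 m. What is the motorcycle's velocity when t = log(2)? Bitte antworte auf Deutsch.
Wir müssen unsere Gleichung für die Position x(t) = 3·exp(t) 1-mal ableiten. Durch Ableiten von der Position erhalten wir die Geschwindigkeit: v(t) = 3·exp(t). Wir haben die Geschwindigkeit v(t) = 3·exp(t). Durch Einsetzen von t = log(2): v(log(2)) = 6.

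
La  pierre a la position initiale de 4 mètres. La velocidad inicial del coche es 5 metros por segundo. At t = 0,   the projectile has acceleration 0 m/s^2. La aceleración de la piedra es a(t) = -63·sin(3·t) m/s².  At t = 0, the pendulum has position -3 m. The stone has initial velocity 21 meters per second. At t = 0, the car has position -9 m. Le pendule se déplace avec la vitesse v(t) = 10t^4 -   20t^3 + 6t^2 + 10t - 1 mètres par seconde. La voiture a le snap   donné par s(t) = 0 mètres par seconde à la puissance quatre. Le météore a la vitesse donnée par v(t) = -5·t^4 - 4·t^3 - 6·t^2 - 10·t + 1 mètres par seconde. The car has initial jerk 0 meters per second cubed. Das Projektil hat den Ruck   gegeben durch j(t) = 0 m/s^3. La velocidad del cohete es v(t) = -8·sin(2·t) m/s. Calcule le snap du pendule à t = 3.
Nous devons dériver notre équation de la vitesse v(t) = 10·t^4 - 20·t^3 + 6·t^2 + 10·t - 1 3 fois. En prenant d/dt de v(t), nous trouvons a(t) = 40·t^3 - 60·t^2 + 12·t + 10. En prenant d/dt de a(t), nous trouvons j(t) = 120·t^2 - 120·t + 12. En prenant d/dt de j(t), nous trouvons s(t) = 240·t - 120. En utilisant s(t) = 240·t - 120 et en substituant t = 3, nous trouvons s = 600.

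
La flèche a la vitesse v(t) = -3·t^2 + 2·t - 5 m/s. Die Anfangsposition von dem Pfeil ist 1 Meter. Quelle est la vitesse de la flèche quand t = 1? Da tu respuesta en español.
Tenemos la velocidad v(t) = -3·t^2 + 2·t - 5. Sustituyendo t = 1: v(1) = -6.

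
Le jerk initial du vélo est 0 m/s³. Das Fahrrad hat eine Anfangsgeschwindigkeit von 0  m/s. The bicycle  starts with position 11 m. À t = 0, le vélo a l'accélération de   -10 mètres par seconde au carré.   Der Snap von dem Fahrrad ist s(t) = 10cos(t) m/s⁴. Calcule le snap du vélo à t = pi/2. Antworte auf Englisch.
We have snap s(t) = 10·cos(t). Substituting t = pi/2: s(pi/2) = 0.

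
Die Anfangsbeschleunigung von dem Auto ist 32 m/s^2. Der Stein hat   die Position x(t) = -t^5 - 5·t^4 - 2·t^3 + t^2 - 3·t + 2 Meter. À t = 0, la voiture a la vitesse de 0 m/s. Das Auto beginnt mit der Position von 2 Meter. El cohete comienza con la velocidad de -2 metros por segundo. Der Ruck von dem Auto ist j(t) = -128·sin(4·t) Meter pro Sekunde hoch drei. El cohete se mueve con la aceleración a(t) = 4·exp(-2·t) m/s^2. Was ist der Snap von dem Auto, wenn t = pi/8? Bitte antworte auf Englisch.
We must differentiate our jerk equation j(t) = -128·sin(4·t) 1 time. Taking d/dt of j(t), we find s(t) = -512·cos(4·t). We have snap s(t) = -512·cos(4·t). Substituting t = pi/8: s(pi/8) = 0.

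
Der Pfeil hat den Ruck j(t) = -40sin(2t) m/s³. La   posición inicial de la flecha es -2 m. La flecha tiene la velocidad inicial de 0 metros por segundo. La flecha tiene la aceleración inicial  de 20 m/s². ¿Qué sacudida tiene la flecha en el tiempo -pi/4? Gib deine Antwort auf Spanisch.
Tenemos la sacudida j(t) = -40·sin(2·t). Sustituyendo t = -pi/4: j(-pi/4) = 40.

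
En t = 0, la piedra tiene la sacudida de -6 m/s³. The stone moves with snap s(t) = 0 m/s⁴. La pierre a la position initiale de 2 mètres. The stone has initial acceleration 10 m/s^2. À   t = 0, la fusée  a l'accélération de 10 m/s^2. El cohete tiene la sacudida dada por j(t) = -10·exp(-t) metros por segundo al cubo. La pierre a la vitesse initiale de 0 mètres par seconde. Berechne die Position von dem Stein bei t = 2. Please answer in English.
To solve this, we need to take 4 antiderivatives of our snap equation s(t) = 0. The antiderivative of snap is jerk. Using j(0) = -6, we get j(t) = -6. The antiderivative of jerk, with a(0) = 10, gives acceleration: a(t) = 10 - 6·t. Taking ∫a(t)dt and applying v(0) = 0, we find v(t) = t·(10 - 3·t). Finding the integral of v(t) and using x(0) = 2: x(t) = -t^3 + 5·t^2 + 2. From the given position equation x(t) = -t^3 + 5·t^2 + 2, we substitute t = 2 to get x = 14.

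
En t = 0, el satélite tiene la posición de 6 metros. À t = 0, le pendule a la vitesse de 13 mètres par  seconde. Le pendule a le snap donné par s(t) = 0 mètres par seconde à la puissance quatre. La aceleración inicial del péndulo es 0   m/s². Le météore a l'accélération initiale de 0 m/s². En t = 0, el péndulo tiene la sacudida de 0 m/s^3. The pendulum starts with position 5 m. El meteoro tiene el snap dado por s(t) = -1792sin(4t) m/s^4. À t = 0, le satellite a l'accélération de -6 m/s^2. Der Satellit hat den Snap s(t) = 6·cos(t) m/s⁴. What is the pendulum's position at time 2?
Starting from snap s(t) = 0, we take 4 antiderivatives. Taking ∫s(t)dt and applying j(0) = 0, we find j(t) = 0. The antiderivative of jerk, with a(0) = 0, gives acceleration: a(t) = 0. Integrating acceleration and using the initial condition v(0) = 13, we get v(t) = 13. Taking ∫v(t)dt and applying x(0) = 5, we find x(t) = 13·t + 5. Using x(t) = 13·t + 5 and substituting t = 2, we find x = 31.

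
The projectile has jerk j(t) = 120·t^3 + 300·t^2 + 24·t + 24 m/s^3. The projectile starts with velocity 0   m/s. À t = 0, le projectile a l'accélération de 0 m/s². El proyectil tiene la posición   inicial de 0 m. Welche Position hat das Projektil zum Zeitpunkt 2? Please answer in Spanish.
Partiendo de la sacudida j(t) = 120·t^3 + 300·t^2 + 24·t + 24, tomamos 3 integrales. Tomando ∫j(t)dt y aplicando a(0) = 0, encontramos a(t) = 2·t·(15·t^3 + 50·t^2 + 6·t + 12). La antiderivada de la aceleración es la velocidad. Usando v(0) = 0, obtenemos v(t) = t^2·(6·t^3 + 25·t^2 + 4·t + 12). La antiderivada de la velocidad es la posición. Usando x(0) = 0, obtenemos x(t) = t^6 + 5·t^5 + t^4 + 4·t^3. Tenemos la posición x(t) = t^6 + 5·t^5 + t^4 + 4·t^3. Sustituyendo t = 2: x(2) = 272.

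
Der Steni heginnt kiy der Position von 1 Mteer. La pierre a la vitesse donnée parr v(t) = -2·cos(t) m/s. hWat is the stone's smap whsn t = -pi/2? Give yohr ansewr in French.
Nous devons dériver notre équation de la vitesse v(t) = -2·cos(t) 3 fois. La dérivée de la vitesse donne l'accélération: a(t) = 2·sin(t). La dérivée de l'accélération donne le jerk: j(t) = 2·cos(t). En dérivant le jerk, nous obtenons le snap: s(t) = -2·sin(t). En utilisant s(t) = -2·sin(t) et en substituant t = -pi/2, nous trouvons s = 2.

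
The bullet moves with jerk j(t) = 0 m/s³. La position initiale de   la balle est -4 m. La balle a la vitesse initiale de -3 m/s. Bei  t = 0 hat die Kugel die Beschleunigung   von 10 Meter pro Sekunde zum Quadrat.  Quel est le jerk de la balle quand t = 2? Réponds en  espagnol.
De la ecuación de la sacudida j(t) = 0, sustituimos t = 2 para obtener j = 0.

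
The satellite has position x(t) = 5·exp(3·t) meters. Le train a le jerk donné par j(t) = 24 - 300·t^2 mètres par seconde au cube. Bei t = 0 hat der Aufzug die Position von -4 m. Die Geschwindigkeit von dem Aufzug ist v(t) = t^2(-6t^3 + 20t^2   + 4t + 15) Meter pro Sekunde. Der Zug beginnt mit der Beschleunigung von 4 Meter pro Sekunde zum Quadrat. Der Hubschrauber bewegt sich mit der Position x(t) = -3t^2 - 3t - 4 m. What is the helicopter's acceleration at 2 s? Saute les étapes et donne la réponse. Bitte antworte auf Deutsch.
Die Beschleunigung bei t = 2 ist a = -6.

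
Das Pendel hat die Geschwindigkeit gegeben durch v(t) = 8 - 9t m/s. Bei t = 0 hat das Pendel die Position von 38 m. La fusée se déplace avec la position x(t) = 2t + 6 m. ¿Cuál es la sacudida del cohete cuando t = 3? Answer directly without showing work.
La respuesta es 0.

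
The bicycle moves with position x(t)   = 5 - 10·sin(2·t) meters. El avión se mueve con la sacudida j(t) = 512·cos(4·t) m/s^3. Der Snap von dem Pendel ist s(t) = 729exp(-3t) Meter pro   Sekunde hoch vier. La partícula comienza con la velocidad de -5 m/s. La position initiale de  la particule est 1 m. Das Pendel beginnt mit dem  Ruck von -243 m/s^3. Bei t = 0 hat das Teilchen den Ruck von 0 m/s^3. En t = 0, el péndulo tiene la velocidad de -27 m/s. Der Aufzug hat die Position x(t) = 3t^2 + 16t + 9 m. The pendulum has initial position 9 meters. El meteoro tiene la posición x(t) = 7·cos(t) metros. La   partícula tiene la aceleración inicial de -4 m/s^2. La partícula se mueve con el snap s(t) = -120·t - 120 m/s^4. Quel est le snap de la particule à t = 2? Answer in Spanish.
Tenemos el snap s(t) = -120·t - 120. Sustituyendo t = 2: s(2) = -360.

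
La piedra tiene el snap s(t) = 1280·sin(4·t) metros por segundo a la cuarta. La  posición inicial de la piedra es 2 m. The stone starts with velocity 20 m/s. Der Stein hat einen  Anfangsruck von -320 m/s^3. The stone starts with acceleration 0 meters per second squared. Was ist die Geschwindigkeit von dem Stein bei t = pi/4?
Wir müssen unsere Gleichung für den Snap s(t) = 1280·sin(4·t) 3-mal integrieren. Die Stammfunktion von dem Snap, mit j(0) = -320, ergibt den Ruck: j(t) = -320·cos(4·t). Die Stammfunktion von dem Ruck, mit a(0) = 0, ergibt die Beschleunigung: a(t) = -80·sin(4·t). Die Stammfunktion von der Beschleunigung ist die Geschwindigkeit. Mit v(0) = 20 erhalten wir v(t) = 20·cos(4·t). Mit v(t) = 20·cos(4·t) und Einsetzen von t = pi/4, finden wir v = -20.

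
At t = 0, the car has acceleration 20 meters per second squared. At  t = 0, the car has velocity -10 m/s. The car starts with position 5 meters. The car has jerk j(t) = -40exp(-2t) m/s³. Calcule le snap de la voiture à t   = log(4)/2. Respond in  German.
Wir müssen unsere Gleichung für den Ruck j(t) = -40·exp(-2·t) 1-mal ableiten. Die Ableitung von dem Ruck ergibt den Snap: s(t) = 80·exp(-2·t). Wir haben den Snap s(t) = 80·exp(-2·t). Durch Einsetzen von t = log(4)/2: s(log(4)/2) = 20.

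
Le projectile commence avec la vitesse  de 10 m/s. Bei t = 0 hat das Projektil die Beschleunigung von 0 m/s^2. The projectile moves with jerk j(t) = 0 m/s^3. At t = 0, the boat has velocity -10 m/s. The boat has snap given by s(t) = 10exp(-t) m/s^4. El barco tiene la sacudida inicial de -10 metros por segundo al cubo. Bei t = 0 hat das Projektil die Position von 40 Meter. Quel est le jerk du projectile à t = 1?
Nous avons le jerk j(t) = 0. En substituant t = 1: j(1) = 0.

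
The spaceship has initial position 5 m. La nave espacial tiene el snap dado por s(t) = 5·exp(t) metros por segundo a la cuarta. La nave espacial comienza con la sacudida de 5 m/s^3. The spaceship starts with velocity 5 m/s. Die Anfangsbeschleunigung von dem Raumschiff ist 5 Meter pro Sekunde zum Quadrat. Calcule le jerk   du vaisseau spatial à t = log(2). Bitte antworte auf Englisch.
Starting from snap s(t) = 5·exp(t), we take 1 antiderivative. Taking ∫s(t)dt and applying j(0) = 5, we find j(t) = 5·exp(t). From the given jerk equation j(t) = 5·exp(t), we substitute t = log(2) to get j = 10.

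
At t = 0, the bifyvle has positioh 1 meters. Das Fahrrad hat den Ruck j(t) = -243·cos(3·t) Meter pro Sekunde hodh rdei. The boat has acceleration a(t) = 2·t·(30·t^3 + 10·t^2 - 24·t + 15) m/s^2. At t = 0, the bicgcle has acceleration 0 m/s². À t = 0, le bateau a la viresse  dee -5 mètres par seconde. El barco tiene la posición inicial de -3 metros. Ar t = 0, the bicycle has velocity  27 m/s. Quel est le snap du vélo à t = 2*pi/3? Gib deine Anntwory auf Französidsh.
Nous devons dériver notre équation du jerk j(t) = -243·cos(3·t) 1 fois. En dérivant le jerk, nous obtenons le snap: s(t) = 729·sin(3·t). En utilisant s(t) = 729·sin(3·t) et en substituant t = 2*pi/3, nous trouvons s = 0.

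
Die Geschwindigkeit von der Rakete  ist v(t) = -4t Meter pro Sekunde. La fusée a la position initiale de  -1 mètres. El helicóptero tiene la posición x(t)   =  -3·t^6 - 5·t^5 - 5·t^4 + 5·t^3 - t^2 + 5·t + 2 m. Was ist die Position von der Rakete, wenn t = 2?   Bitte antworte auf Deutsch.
Um dies zu lösen, müssen wir 1 Stammfunktion unserer Gleichung für die Geschwindigkeit v(t) = -4·t finden. Das Integral von der Geschwindigkeit, mit x(0) = -1, ergibt die Position: x(t) = -2·t^2 - 1. Mit x(t) = -2·t^2 - 1 und Einsetzen von t = 2, finden wir x = -9.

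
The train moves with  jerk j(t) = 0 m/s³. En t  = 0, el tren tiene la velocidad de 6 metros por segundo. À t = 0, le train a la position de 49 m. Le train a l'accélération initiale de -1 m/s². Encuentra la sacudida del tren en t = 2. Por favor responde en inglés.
We have jerk j(t) = 0. Substituting t = 2: j(2) = 0.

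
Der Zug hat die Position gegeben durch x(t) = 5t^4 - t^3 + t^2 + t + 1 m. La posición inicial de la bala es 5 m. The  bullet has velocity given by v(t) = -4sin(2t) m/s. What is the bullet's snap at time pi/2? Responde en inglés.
Starting from velocity v(t) = -4·sin(2·t), we take 3 derivatives. Differentiating velocity, we get acceleration: a(t) = -8·cos(2·t). Taking d/dt of a(t), we find j(t) = 16·sin(2·t). Differentiating jerk, we get snap: s(t) = 32·cos(2·t). Using s(t) = 32·cos(2·t) and substituting t = pi/2, we find s = -32.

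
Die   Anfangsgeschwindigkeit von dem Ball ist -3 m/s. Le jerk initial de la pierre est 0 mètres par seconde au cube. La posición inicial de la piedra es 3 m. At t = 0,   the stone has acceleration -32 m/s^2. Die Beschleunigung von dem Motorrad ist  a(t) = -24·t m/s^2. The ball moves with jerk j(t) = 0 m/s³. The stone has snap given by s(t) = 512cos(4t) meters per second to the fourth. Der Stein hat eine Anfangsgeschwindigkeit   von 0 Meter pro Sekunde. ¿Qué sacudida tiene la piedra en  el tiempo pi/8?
Necesitamos integrar nuestra ecuación del snap s(t) = 512·cos(4·t) 1 vez. La antiderivada del snap, con j(0) = 0, da la sacudida: j(t) = 128·sin(4·t). Tenemos la sacudida j(t) = 128·sin(4·t). Sustituyendo t = pi/8: j(pi/8) = 128.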